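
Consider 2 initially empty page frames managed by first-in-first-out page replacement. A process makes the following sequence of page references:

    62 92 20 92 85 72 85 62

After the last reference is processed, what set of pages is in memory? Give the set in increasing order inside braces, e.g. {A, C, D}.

62 → miss, frames (62)
92 → miss, frames (62 92)
20 → miss, evict 62, frames (92 20)
92 → hit
85 → miss, evict 92, frames (20 85)
72 → miss, evict 20, frames (85 72)
85 → hit
62 → miss, evict 85, frames (72 62)

{62, 72}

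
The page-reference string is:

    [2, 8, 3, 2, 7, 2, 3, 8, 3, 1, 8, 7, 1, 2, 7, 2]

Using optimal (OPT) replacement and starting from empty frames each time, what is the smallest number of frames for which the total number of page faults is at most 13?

f=1: 16 faults
f=2: 9 faults
f=3: 7 faults
f=4: 5 faults
f=5: 5 faults
Smallest f with faults ≤ 13 is 2.

2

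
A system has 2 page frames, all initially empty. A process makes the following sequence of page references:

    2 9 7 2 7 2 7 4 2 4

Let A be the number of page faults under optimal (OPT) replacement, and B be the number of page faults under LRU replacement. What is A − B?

-2

Under OPT: F F F . . . . F . . → 4 faults.
Under LRU: F F F F . . . F F . → 6 faults.
A − B = 4 − 6 = -2.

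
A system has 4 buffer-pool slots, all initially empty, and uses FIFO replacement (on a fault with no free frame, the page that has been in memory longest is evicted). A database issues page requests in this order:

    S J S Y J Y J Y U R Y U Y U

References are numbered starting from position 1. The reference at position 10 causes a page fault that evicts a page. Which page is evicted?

S

pos 1: S -> fault, frames [S]
pos 2: J -> fault, frames [S, J]
pos 3: S -> hit
pos 4: Y -> fault, frames [S, J, Y]
pos 5: J -> hit
pos 6: Y -> hit
pos 7: J -> hit
pos 8: Y -> hit
pos 9: U -> fault, frames [S, J, Y, U]
pos 10: R -> fault, evict S, frames [J, Y, U, R]
At position 10, page S is evicted.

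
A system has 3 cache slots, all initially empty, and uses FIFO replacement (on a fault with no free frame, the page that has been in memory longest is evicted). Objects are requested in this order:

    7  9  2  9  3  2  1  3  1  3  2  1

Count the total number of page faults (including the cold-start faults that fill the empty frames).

5

7 -> miss, frames (7)
9 -> miss, frames (7 9)
2 -> miss, frames (7 9 2)
9 -> hit
3 -> miss, evict 7, frames (9 2 3)
2 -> hit
1 -> miss, evict 9, frames (2 3 1)
3 -> hit
1 -> hit
3 -> hit
2 -> hit
1 -> hit
Page faults: 5.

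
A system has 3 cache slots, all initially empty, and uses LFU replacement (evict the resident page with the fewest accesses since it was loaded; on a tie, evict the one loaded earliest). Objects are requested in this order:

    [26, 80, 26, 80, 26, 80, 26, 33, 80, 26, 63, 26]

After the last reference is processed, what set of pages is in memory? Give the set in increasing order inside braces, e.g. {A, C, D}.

{26, 63, 80}

26 -> miss, frames {26}
80 -> miss, frames {26,80}
26 -> hit
80 -> hit
26 -> hit
80 -> hit
26 -> hit
33 -> miss, frames {26,80,33}
80 -> hit
26 -> hit
63 -> miss, evict 33, frames {26,80,63}
26 -> hit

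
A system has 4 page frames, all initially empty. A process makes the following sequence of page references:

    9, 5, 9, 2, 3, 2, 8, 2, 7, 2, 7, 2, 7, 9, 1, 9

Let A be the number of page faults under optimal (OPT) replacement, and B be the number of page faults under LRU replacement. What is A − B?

-1

Under OPT: F F . F F . F . F . . . . . F . → 7 faults.
Under LRU: F F . F F . F . F . . . . F F . → 8 faults.
A − B = 7 − 8 = -1.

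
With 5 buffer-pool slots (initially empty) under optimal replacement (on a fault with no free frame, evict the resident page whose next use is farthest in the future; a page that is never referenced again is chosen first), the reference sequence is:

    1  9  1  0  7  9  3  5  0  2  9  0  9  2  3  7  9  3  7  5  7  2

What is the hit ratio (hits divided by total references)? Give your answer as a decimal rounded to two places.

0.64

1: miss, frames (1)
9: miss, frames (1 9)
1: hit
0: miss, frames (1 9 0)
7: miss, frames (1 9 0 7)
9: hit
3: miss, frames (1 9 0 7 3)
5: miss, evict 1, frames (9 0 7 3 5)
0: hit
2: miss, evict 5, frames (9 0 7 3 2)
9: hit
0: hit
9: hit
2: hit
3: hit
7: hit
9: hit
3: hit
7: hit
5: miss, evict 3, frames (9 0 7 2 5)
7: hit
2: hit
Hits: 14 of 22 references → 14/22 = 0.6364.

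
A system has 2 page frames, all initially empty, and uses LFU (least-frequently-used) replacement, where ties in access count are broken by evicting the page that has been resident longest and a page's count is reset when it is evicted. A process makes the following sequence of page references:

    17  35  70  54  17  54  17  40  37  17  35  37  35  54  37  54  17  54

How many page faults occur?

13

17 → fault, frames {17}
35 → fault, frames {17,35}
70 → fault, evict 17, frames {35,70}
54 → fault, evict 35, frames {70,54}
17 → fault, evict 70, frames {54,17}
54 → hit
17 → hit
40 → fault, evict 54, frames {17,40}
37 → fault, evict 40, frames {17,37}
17 → hit
35 → fault, evict 37, frames {17,35}
37 → fault, evict 35, frames {17,37}
35 → fault, evict 37, frames {17,35}
54 → fault, evict 35, frames {17,54}
37 → fault, evict 54, frames {17,37}
54 → fault, evict 37, frames {17,54}
17 → hit
54 → hit
Page faults: 13.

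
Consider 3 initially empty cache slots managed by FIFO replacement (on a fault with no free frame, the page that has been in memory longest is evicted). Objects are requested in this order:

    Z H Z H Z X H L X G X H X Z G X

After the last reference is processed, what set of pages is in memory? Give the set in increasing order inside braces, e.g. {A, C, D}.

{G, X, Z}

Z -> fault, frames (Z)
H -> fault, frames (Z H)
Z -> hit
H -> hit
Z -> hit
X -> fault, frames (Z H X)
H -> hit
L -> fault, evict Z, frames (H X L)
X -> hit
G -> fault, evict H, frames (X L G)
X -> hit
H -> fault, evict X, frames (L G H)
X -> fault, evict L, frames (G H X)
Z -> fault, evict G, frames (H X Z)
G -> fault, evict H, frames (X Z G)
X -> hit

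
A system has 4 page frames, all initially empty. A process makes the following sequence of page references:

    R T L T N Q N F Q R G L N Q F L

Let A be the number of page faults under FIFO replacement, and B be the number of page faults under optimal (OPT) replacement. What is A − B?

Under FIFO: F F F . F F . F . F F F F F F . → 12 faults.
Under OPT: F F F . F F . F . . F . F . . . → 8 faults.
A − B = 12 − 8 = 4.

4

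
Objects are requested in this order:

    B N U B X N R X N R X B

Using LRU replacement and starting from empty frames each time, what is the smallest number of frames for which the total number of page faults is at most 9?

3

f=1: 12 faults
f=2: 12 faults
f=3: 7 faults
f=4: 5 faults
f=5: 5 faults
Smallest f with faults ≤ 9 is 3.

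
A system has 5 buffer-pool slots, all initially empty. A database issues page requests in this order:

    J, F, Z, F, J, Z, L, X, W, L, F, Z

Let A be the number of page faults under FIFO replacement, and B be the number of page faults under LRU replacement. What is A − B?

-1

Under FIFO: F F F . . . F F F . . . → 6 faults.
Under LRU: F F F . . . F F F . F . → 7 faults.
A − B = 6 − 7 = -1.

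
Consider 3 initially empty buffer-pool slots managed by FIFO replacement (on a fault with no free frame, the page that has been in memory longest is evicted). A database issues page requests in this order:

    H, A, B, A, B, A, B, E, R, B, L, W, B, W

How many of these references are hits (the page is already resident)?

6

H -> fault, frames {H}
A -> fault, frames {H,A}
B -> fault, frames {H,A,B}
A -> hit
B -> hit
A -> hit
B -> hit
E -> fault, evict H, frames {A,B,E}
R -> fault, evict A, frames {B,E,R}
B -> hit
L -> fault, evict B, frames {E,R,L}
W -> fault, evict E, frames {R,L,W}
B -> fault, evict R, frames {L,W,B}
W -> hit
Hits: 6.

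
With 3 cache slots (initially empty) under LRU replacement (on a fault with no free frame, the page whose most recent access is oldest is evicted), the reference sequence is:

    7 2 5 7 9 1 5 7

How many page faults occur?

7 -> miss, frames {7}
2 -> miss, frames {7,2}
5 -> miss, frames {7,2,5}
7 -> hit
9 -> miss, evict 2, frames {5,7,9}
1 -> miss, evict 5, frames {7,9,1}
5 -> miss, evict 7, frames {9,1,5}
7 -> miss, evict 9, frames {1,5,7}
Page faults: 7.

7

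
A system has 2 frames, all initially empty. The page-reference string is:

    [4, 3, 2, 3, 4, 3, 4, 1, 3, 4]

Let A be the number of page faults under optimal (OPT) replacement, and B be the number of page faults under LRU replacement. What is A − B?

-1

Under OPT: F F F . F . . F . F → 6 faults.
Under LRU: F F F . F . . F F F → 7 faults.
A − B = 6 − 7 = -1.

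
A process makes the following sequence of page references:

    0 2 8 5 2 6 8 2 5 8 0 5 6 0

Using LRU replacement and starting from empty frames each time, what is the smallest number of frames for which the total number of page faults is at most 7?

4

f=1: 14 faults
f=2: 14 faults
f=3: 9 faults
f=4: 7 faults
f=5: 5 faults
Smallest f with faults ≤ 7 is 4.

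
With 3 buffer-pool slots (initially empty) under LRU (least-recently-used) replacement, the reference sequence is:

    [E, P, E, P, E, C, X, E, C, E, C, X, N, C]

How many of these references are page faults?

5

E: fault, frames {E}
P: fault, frames {E,P}
E: hit
P: hit
E: hit
C: fault, frames {P,E,C}
X: fault, evict P, frames {E,C,X}
E: hit
C: hit
E: hit
C: hit
X: hit
N: fault, evict E, frames {C,X,N}
C: hit
Page faults: 5.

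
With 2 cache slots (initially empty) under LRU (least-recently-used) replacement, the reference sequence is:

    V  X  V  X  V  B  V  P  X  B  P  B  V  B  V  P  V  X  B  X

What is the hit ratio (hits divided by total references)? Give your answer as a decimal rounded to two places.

0.45

V → miss, frames {V}
X → miss, frames {V,X}
V → hit
X → hit
V → hit
B → miss, evict X, frames {V,B}
V → hit
P → miss, evict B, frames {V,P}
X → miss, evict V, frames {P,X}
B → miss, evict P, frames {X,B}
P → miss, evict X, frames {B,P}
B → hit
V → miss, evict P, frames {B,V}
B → hit
V → hit
P → miss, evict B, frames {V,P}
V → hit
X → miss, evict P, frames {V,X}
B → miss, evict V, frames {X,B}
X → hit
Hits: 9 of 20 references → 9/20 = 0.4500.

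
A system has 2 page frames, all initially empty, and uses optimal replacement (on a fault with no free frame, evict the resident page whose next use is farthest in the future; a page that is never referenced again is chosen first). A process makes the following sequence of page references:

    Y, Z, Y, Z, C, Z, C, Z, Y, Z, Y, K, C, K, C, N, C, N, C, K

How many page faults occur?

8

Y → miss, frames (Y)
Z → miss, frames (Y Z)
Y → hit
Z → hit
C → miss, evict Y, frames (Z C)
Z → hit
C → hit
Z → hit
Y → miss, evict C, frames (Z Y)
Z → hit
Y → hit
K → miss, evict Y, frames (Z K)
C → miss, evict Z, frames (K C)
K → hit
C → hit
N → miss, evict K, frames (C N)
C → hit
N → hit
C → hit
K → miss, evict N, frames (C K)
Page faults: 8.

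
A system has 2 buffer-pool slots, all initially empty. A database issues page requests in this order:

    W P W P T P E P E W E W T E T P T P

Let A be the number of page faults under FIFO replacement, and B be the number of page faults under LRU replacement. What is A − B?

Under FIFO: F F . . F . F F . F F . F . . F . . → 9 faults.
Under LRU: F F . . F . F . . F . . F F . F . . → 8 faults.
A − B = 9 − 8 = 1.

1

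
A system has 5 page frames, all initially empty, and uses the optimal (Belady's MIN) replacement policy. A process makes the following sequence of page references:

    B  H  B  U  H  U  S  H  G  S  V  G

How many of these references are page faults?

6

B → fault, frames [B]
H → fault, frames [B, H]
B → hit
U → fault, frames [B, H, U]
H → hit
U → hit
S → fault, frames [B, H, U, S]
H → hit
G → fault, frames [B, H, U, S, G]
S → hit
V → fault, evict S, frames [B, H, U, G, V]
G → hit
Page faults: 6.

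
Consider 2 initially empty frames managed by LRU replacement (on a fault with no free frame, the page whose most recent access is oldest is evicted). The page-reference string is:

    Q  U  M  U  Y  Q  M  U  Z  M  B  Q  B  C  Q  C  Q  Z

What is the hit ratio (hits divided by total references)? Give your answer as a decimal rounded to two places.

Q -> miss, frames (Q)
U -> miss, frames (Q U)
M -> miss, evict Q, frames (U M)
U -> hit
Y -> miss, evict M, frames (U Y)
Q -> miss, evict U, frames (Y Q)
M -> miss, evict Y, frames (Q M)
U -> miss, evict Q, frames (M U)
Z -> miss, evict M, frames (U Z)
M -> miss, evict U, frames (Z M)
B -> miss, evict Z, frames (M B)
Q -> miss, evict M, frames (B Q)
B -> hit
C -> miss, evict Q, frames (B C)
Q -> miss, evict B, frames (C Q)
C -> hit
Q -> hit
Z -> miss, evict C, frames (Q Z)
Hits: 4 of 18 references → 4/18 = 0.2222.

0.22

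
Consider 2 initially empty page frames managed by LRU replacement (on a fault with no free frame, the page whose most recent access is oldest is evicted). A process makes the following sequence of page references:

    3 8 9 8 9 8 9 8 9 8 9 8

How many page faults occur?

3

3 → fault, frames [3]
8 → fault, frames [3, 8]
9 → fault, evict 3, frames [8, 9]
8 → hit
9 → hit
8 → hit
9 → hit
8 → hit
9 → hit
8 → hit
9 → hit
8 → hit
Page faults: 3.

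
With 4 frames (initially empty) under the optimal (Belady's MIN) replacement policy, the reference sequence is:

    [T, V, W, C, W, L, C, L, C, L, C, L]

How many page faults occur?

T: fault, frames [T]
V: fault, frames [T, V]
W: fault, frames [T, V, W]
C: fault, frames [T, V, W, C]
W: hit
L: fault, evict W, frames [T, V, C, L]
C: hit
L: hit
C: hit
L: hit
C: hit
L: hit
Page faults: 5.

5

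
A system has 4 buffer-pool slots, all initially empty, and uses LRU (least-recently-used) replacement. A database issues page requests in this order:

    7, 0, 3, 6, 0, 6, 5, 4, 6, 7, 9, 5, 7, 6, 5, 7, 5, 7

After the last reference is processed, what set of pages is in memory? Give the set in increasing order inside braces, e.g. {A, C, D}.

7: fault, frames [7]
0: fault, frames [7, 0]
3: fault, frames [7, 0, 3]
6: fault, frames [7, 0, 3, 6]
0: hit
6: hit
5: fault, evict 7, frames [3, 0, 6, 5]
4: fault, evict 3, frames [0, 6, 5, 4]
6: hit
7: fault, evict 0, frames [5, 4, 6, 7]
9: fault, evict 5, frames [4, 6, 7, 9]
5: fault, evict 4, frames [6, 7, 9, 5]
7: hit
6: hit
5: hit
7: hit
5: hit
7: hit

{5, 6, 7, 9}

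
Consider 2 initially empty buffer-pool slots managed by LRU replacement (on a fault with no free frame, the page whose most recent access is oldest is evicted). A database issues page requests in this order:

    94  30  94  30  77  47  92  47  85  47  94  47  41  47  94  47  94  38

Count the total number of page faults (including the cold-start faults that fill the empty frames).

94 → fault, frames [94]
30 → fault, frames [94, 30]
94 → hit
30 → hit
77 → fault, evict 94, frames [30, 77]
47 → fault, evict 30, frames [77, 47]
92 → fault, evict 77, frames [47, 92]
47 → hit
85 → fault, evict 92, frames [47, 85]
47 → hit
94 → fault, evict 85, frames [47, 94]
47 → hit
41 → fault, evict 94, frames [47, 41]
47 → hit
94 → fault, evict 41, frames [47, 94]
47 → hit
94 → hit
38 → fault, evict 47, frames [94, 38]
Page faults: 10.

10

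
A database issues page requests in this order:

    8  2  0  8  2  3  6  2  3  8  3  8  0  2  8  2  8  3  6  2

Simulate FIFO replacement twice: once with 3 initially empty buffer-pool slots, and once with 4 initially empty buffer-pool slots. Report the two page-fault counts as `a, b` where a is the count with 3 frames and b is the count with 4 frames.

3 frames: F F F . . F F F . F F . F F F . . F F F → 14 faults.
4 frames: F F F . . F F . . F . . . F . . . . . . → 7 faults.
7 < 14: adding a frame reduced faults, as is typical.

14, 7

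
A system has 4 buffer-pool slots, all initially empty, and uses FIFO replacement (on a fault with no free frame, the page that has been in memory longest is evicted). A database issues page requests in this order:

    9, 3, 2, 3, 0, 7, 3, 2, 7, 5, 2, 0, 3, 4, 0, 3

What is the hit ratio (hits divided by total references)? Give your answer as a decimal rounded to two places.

0.44

9 → fault, frames {9}
3 → fault, frames {9,3}
2 → fault, frames {9,3,2}
3 → hit
0 → fault, frames {9,3,2,0}
7 → fault, evict 9, frames {3,2,0,7}
3 → hit
2 → hit
7 → hit
5 → fault, evict 3, frames {2,0,7,5}
2 → hit
0 → hit
3 → fault, evict 2, frames {0,7,5,3}
4 → fault, evict 0, frames {7,5,3,4}
0 → fault, evict 7, frames {5,3,4,0}
3 → hit
Hits: 7 of 16 references → 7/16 = 0.4375.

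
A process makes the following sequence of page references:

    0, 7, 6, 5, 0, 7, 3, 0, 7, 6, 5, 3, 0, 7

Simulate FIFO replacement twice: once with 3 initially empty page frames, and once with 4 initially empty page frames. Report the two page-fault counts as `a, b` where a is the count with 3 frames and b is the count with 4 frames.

11, 12

3 frames: F F F F F F F . . F F . F F → 11 faults.
4 frames: F F F F . . F F F F F F F F → 12 faults.
12 > 11: adding a frame increased faults — Belady's anomaly.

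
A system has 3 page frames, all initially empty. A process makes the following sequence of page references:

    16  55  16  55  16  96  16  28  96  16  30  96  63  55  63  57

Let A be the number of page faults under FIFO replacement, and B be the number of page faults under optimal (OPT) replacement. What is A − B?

Under FIFO: F F . . . F . F . F F F F F . F → 10 faults.
Under OPT: F F . . . F . F . . F . F F . F → 8 faults.
A − B = 10 − 8 = 2.

2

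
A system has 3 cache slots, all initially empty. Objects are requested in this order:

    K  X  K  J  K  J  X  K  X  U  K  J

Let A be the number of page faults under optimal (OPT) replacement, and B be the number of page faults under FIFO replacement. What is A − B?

-1

Under OPT: F F . F . . . . . F . . → 4 faults.
Under FIFO: F F . F . . . . . F F . → 5 faults.
A − B = 4 − 5 = -1.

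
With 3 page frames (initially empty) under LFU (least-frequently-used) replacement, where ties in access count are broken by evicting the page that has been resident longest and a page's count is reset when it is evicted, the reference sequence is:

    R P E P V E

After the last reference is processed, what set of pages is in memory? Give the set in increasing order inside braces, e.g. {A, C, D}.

{E, P, V}

R → fault, frames [R]
P → fault, frames [R, P]
E → fault, frames [R, P, E]
P → hit
V → fault, evict R, frames [P, E, V]
E → hit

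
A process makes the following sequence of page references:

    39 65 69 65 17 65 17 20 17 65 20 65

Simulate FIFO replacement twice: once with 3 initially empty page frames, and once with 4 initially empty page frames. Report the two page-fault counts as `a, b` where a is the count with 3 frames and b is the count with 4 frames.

3 frames: F F F . F . . F . F . . → 6 faults.
4 frames: F F F . F . . F . . . . → 5 faults.
5 < 6: adding a frame reduced faults, as is typical.

6, 5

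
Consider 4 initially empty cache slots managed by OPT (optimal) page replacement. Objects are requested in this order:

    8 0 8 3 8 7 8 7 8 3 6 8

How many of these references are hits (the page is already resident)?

8 → miss, frames (8)
0 → miss, frames (8 0)
8 → hit
3 → miss, frames (8 0 3)
8 → hit
7 → miss, frames (8 0 3 7)
8 → hit
7 → hit
8 → hit
3 → hit
6 → miss, evict 7, frames (8 0 3 6)
8 → hit
Hits: 7.

7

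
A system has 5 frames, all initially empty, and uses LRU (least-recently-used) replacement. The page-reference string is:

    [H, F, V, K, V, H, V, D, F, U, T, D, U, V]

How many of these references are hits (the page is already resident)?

H -> fault, frames [H]
F -> fault, frames [H, F]
V -> fault, frames [H, F, V]
K -> fault, frames [H, F, V, K]
V -> hit
H -> hit
V -> hit
D -> fault, frames [F, K, H, V, D]
F -> hit
U -> fault, evict K, frames [H, V, D, F, U]
T -> fault, evict H, frames [V, D, F, U, T]
D -> hit
U -> hit
V -> hit
Hits: 7.

7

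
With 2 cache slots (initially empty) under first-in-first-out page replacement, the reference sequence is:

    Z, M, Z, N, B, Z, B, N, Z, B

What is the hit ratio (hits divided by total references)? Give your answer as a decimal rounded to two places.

0.30

Z -> fault, frames (Z)
M -> fault, frames (Z M)
Z -> hit
N -> fault, evict Z, frames (M N)
B -> fault, evict M, frames (N B)
Z -> fault, evict N, frames (B Z)
B -> hit
N -> fault, evict B, frames (Z N)
Z -> hit
B -> fault, evict Z, frames (N B)
Hits: 3 of 10 references → 3/10 = 0.3000.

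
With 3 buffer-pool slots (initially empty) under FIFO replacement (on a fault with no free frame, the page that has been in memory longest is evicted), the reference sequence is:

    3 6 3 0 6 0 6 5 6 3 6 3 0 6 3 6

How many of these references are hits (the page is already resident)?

3: fault, frames [3]
6: fault, frames [3, 6]
3: hit
0: fault, frames [3, 6, 0]
6: hit
0: hit
6: hit
5: fault, evict 3, frames [6, 0, 5]
6: hit
3: fault, evict 6, frames [0, 5, 3]
6: fault, evict 0, frames [5, 3, 6]
3: hit
0: fault, evict 5, frames [3, 6, 0]
6: hit
3: hit
6: hit
Hits: 9.

9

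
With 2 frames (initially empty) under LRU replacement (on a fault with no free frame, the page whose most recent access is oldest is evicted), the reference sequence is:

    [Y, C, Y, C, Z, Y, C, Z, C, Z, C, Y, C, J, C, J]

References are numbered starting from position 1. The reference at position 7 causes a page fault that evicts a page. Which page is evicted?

pos 1: Y -> fault, frames (Y)
pos 2: C -> fault, frames (Y C)
pos 3: Y -> hit
pos 4: C -> hit
pos 5: Z -> fault, evict Y, frames (C Z)
pos 6: Y -> fault, evict C, frames (Z Y)
pos 7: C -> fault, evict Z, frames (Y C)
At position 7, page Z is evicted.

Z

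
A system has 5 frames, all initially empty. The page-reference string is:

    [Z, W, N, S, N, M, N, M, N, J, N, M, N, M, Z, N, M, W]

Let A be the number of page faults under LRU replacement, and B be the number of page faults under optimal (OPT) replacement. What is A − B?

Under LRU: F F F F . F . . . F . . . . F . . F → 8 faults.
Under OPT: F F F F . F . . . F . . . . . . . . → 6 faults.
A − B = 8 − 6 = 2.

2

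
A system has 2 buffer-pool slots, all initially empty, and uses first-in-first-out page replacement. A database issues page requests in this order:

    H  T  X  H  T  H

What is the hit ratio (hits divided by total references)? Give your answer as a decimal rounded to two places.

H: fault, frames {H}
T: fault, frames {H,T}
X: fault, evict H, frames {T,X}
H: fault, evict T, frames {X,H}
T: fault, evict X, frames {H,T}
H: hit
Hits: 1 of 6 references → 1/6 = 0.1667.

0.17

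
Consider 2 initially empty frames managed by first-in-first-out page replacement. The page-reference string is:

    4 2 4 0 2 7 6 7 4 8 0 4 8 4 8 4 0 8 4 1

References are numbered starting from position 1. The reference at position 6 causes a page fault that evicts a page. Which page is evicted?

2

pos 1: 4 → miss, frames {4}
pos 2: 2 → miss, frames {4,2}
pos 3: 4 → hit
pos 4: 0 → miss, evict 4, frames {2,0}
pos 5: 2 → hit
pos 6: 7 → miss, evict 2, frames {0,7}
At position 6, page 2 is evicted.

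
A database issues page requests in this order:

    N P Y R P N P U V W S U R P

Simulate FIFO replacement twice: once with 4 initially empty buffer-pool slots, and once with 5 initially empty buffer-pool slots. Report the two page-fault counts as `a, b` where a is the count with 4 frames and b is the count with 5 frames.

10, 9

4 frames: F F F F . . . F F F F . F F → 10 faults.
5 frames: F F F F . . . F F F F . . F → 9 faults.
9 < 10: adding a frame reduced faults, as is typical.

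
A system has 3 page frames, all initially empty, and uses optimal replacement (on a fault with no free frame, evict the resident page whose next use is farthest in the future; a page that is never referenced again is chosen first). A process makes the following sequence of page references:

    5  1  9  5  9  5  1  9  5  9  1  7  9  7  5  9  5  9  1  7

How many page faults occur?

5 → miss, frames (5)
1 → miss, frames (5 1)
9 → miss, frames (5 1 9)
5 → hit
9 → hit
5 → hit
1 → hit
9 → hit
5 → hit
9 → hit
1 → hit
7 → miss, evict 1, frames (5 9 7)
9 → hit
7 → hit
5 → hit
9 → hit
5 → hit
9 → hit
1 → miss, evict 9, frames (5 7 1)
7 → hit
Page faults: 5.

5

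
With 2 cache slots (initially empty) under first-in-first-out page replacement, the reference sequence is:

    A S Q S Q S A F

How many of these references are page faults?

A → fault, frames [A]
S → fault, frames [A, S]
Q → fault, evict A, frames [S, Q]
S → hit
Q → hit
S → hit
A → fault, evict S, frames [Q, A]
F → fault, evict Q, frames [A, F]
Page faults: 5.

5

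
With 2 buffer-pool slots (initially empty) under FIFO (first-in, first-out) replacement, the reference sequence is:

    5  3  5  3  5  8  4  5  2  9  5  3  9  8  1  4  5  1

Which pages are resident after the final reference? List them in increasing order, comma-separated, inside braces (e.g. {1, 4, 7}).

{1, 5}

5 → miss, frames (5)
3 → miss, frames (5 3)
5 → hit
3 → hit
5 → hit
8 → miss, evict 5, frames (3 8)
4 → miss, evict 3, frames (8 4)
5 → miss, evict 8, frames (4 5)
2 → miss, evict 4, frames (5 2)
9 → miss, evict 5, frames (2 9)
5 → miss, evict 2, frames (9 5)
3 → miss, evict 9, frames (5 3)
9 → miss, evict 5, frames (3 9)
8 → miss, evict 3, frames (9 8)
1 → miss, evict 9, frames (8 1)
4 → miss, evict 8, frames (1 4)
5 → miss, evict 1, frames (4 5)
1 → miss, evict 4, frames (5 1)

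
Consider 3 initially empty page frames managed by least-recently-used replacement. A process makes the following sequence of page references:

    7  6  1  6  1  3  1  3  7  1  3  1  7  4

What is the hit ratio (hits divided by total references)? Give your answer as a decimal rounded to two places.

7 → fault, frames {7}
6 → fault, frames {7,6}
1 → fault, frames {7,6,1}
6 → hit
1 → hit
3 → fault, evict 7, frames {6,1,3}
1 → hit
3 → hit
7 → fault, evict 6, frames {1,3,7}
1 → hit
3 → hit
1 → hit
7 → hit
4 → fault, evict 3, frames {1,7,4}
Hits: 8 of 14 references → 8/14 = 0.5714.

0.57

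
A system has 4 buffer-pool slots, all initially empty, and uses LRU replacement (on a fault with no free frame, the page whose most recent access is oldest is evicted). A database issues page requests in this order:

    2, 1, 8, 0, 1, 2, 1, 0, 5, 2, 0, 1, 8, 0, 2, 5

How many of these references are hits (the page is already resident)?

2: fault, frames (2)
1: fault, frames (2 1)
8: fault, frames (2 1 8)
0: fault, frames (2 1 8 0)
1: hit
2: hit
1: hit
0: hit
5: fault, evict 8, frames (2 1 0 5)
2: hit
0: hit
1: hit
8: fault, evict 5, frames (2 0 1 8)
0: hit
2: hit
5: fault, evict 1, frames (8 0 2 5)
Hits: 9.

9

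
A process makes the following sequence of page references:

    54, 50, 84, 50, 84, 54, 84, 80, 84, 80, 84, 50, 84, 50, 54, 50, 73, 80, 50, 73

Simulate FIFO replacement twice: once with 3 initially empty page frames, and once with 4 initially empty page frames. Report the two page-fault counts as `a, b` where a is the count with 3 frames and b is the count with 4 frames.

8, 5

3 frames: F F F . . . . F . . . . . . F F F F . . → 8 faults.
4 frames: F F F . . . . F . . . . . . . . F . . . → 5 faults.
5 < 8: adding a frame reduced faults, as is typical.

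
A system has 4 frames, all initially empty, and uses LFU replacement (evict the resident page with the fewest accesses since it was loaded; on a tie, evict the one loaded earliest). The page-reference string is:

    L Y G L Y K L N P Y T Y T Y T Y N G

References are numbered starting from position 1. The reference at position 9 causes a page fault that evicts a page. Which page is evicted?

K

pos 1: L -> fault, frames [L]
pos 2: Y -> fault, frames [L, Y]
pos 3: G -> fault, frames [L, Y, G]
pos 4: L -> hit
pos 5: Y -> hit
pos 6: K -> fault, frames [L, Y, G, K]
pos 7: L -> hit
pos 8: N -> fault, evict G, frames [L, Y, K, N]
pos 9: P -> fault, evict K, frames [L, Y, N, P]
At position 9, page K is evicted.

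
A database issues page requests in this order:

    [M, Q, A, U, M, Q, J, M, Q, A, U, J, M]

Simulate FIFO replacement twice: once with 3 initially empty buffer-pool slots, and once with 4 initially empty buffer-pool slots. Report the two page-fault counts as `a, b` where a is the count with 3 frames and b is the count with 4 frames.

10, 11

3 frames: F F F F F F F . . F F . F → 10 faults.
4 frames: F F F F . . F F F F F F F → 11 faults.
11 > 10: adding a frame increased faults — Belady's anomaly.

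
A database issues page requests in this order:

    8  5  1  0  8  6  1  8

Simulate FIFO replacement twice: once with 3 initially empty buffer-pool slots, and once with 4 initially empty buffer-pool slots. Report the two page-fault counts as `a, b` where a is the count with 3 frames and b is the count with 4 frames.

3 frames: F F F F F F F . → 7 faults.
4 frames: F F F F . F . F → 6 faults.
6 < 7: adding a frame reduced faults, as is typical.

7, 6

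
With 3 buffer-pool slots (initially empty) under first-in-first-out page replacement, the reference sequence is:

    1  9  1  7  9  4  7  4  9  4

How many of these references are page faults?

4

1 -> miss, frames [1]
9 -> miss, frames [1, 9]
1 -> hit
7 -> miss, frames [1, 9, 7]
9 -> hit
4 -> miss, evict 1, frames [9, 7, 4]
7 -> hit
4 -> hit
9 -> hit
4 -> hit
Page faults: 4.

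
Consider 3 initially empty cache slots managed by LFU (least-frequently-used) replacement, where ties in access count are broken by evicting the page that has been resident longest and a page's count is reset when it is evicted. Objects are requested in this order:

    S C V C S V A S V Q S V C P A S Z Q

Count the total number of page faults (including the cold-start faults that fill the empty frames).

S -> miss, frames {S}
C -> miss, frames {S,C}
V -> miss, frames {S,C,V}
C -> hit
S -> hit
V -> hit
A -> miss, evict S, frames {C,V,A}
S -> miss, evict A, frames {C,V,S}
V -> hit
Q -> miss, evict S, frames {C,V,Q}
S -> miss, evict Q, frames {C,V,S}
V -> hit
C -> hit
P -> miss, evict S, frames {C,V,P}
A -> miss, evict P, frames {C,V,A}
S -> miss, evict A, frames {C,V,S}
Z -> miss, evict S, frames {C,V,Z}
Q -> miss, evict Z, frames {C,V,Q}
Page faults: 12.

12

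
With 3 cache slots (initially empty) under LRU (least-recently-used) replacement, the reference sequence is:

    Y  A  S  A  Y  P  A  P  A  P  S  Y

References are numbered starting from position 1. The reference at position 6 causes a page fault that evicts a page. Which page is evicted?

S

pos 1: Y -> fault, frames (Y)
pos 2: A -> fault, frames (Y A)
pos 3: S -> fault, frames (Y A S)
pos 4: A -> hit
pos 5: Y -> hit
pos 6: P -> fault, evict S, frames (A Y P)
At position 6, page S is evicted.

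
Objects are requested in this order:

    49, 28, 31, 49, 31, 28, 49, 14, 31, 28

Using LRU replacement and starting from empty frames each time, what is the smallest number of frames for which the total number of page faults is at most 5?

4

f=1: 10 faults
f=2: 9 faults
f=3: 6 faults
f=4: 4 faults
Smallest f with faults ≤ 5 is 4.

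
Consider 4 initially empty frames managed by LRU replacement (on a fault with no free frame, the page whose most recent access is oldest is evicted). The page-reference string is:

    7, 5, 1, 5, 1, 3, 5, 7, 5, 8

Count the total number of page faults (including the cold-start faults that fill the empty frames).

7: miss, frames [7]
5: miss, frames [7, 5]
1: miss, frames [7, 5, 1]
5: hit
1: hit
3: miss, frames [7, 5, 1, 3]
5: hit
7: hit
5: hit
8: miss, evict 1, frames [3, 7, 5, 8]
Page faults: 5.

5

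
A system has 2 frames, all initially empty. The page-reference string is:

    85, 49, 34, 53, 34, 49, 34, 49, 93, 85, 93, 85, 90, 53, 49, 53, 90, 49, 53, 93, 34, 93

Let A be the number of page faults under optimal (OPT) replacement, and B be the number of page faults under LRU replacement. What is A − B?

Under OPT: F F F F . F . . F F . . F F F . F . F F F . → 14 faults.
Under LRU: F F F F . F . . F F . . F F F . F F F F F . → 15 faults.
A − B = 14 − 15 = -1.

-1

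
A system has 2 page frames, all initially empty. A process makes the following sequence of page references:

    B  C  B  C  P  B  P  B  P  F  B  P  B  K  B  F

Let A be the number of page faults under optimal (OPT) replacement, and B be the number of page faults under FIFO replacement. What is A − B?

-2

Under OPT: F F . . F . . . . F . F . F . F → 7 faults.
Under FIFO: F F . . F F . . . F . F F F . F → 9 faults.
A − B = 7 − 9 = -2.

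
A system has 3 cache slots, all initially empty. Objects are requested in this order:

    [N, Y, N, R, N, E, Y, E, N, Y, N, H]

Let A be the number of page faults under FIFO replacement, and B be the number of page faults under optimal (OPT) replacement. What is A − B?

Under FIFO: F F . F . F . . F F . F → 7 faults.
Under OPT: F F . F . F . . . . . F → 5 faults.
A − B = 7 − 5 = 2.

2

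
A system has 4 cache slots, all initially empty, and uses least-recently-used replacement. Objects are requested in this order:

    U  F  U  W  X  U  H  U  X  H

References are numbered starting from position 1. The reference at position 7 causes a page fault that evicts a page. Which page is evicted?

pos 1: U: fault, frames [U]
pos 2: F: fault, frames [U, F]
pos 3: U: hit
pos 4: W: fault, frames [F, U, W]
pos 5: X: fault, frames [F, U, W, X]
pos 6: U: hit
pos 7: H: fault, evict F, frames [W, X, U, H]
At position 7, page F is evicted.

F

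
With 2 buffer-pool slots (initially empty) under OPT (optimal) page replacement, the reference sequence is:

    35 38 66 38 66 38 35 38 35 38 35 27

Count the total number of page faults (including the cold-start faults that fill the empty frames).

35 -> miss, frames {35}
38 -> miss, frames {35,38}
66 -> miss, evict 35, frames {38,66}
38 -> hit
66 -> hit
38 -> hit
35 -> miss, evict 66, frames {38,35}
38 -> hit
35 -> hit
38 -> hit
35 -> hit
27 -> miss, evict 35, frames {38,27}
Page faults: 5.

5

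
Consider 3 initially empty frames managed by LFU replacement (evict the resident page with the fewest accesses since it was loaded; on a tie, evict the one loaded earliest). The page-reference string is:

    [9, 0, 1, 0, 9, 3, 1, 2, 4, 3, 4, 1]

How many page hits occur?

2

9 → fault, frames (9)
0 → fault, frames (9 0)
1 → fault, frames (9 0 1)
0 → hit
9 → hit
3 → fault, evict 1, frames (9 0 3)
1 → fault, evict 3, frames (9 0 1)
2 → fault, evict 1, frames (9 0 2)
4 → fault, evict 2, frames (9 0 4)
3 → fault, evict 4, frames (9 0 3)
4 → fault, evict 3, frames (9 0 4)
1 → fault, evict 4, frames (9 0 1)
Hits: 2.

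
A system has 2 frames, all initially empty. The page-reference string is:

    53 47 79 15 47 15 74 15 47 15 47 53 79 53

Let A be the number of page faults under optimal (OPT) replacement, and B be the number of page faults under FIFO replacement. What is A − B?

Under OPT: F F F F . . F . F . . F F . → 8 faults.
Under FIFO: F F F F F . F F F . . F F . → 10 faults.
A − B = 8 − 10 = -2.

-2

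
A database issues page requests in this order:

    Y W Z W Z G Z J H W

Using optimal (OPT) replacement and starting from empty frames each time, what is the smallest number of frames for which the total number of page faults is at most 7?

f=1: 10 faults
f=2: 7 faults
f=3: 6 faults
f=4: 6 faults
f=5: 6 faults
f=6: 6 faults
Smallest f with faults ≤ 7 is 2.

2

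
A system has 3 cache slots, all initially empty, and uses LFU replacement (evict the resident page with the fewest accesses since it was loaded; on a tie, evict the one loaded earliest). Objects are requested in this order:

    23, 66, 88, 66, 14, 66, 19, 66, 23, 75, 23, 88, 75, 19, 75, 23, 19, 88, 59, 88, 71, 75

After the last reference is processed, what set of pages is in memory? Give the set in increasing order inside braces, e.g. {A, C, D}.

{23, 66, 75}

23 -> miss, frames [23]
66 -> miss, frames [23, 66]
88 -> miss, frames [23, 66, 88]
66 -> hit
14 -> miss, evict 23, frames [66, 88, 14]
66 -> hit
19 -> miss, evict 88, frames [66, 14, 19]
66 -> hit
23 -> miss, evict 14, frames [66, 19, 23]
75 -> miss, evict 19, frames [66, 23, 75]
23 -> hit
88 -> miss, evict 75, frames [66, 23, 88]
75 -> miss, evict 88, frames [66, 23, 75]
19 -> miss, evict 75, frames [66, 23, 19]
75 -> miss, evict 19, frames [66, 23, 75]
23 -> hit
19 -> miss, evict 75, frames [66, 23, 19]
88 -> miss, evict 19, frames [66, 23, 88]
59 -> miss, evict 88, frames [66, 23, 59]
88 -> miss, evict 59, frames [66, 23, 88]
71 -> miss, evict 88, frames [66, 23, 71]
75 -> miss, evict 71, frames [66, 23, 75]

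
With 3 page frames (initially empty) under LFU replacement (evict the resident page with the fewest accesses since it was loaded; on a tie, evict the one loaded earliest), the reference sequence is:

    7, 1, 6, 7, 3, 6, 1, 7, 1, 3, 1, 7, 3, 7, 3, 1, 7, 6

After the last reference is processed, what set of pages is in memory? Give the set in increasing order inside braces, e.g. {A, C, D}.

{1, 6, 7}

7 -> fault, frames {7}
1 -> fault, frames {7,1}
6 -> fault, frames {7,1,6}
7 -> hit
3 -> fault, evict 1, frames {7,6,3}
6 -> hit
1 -> fault, evict 3, frames {7,6,1}
7 -> hit
1 -> hit
3 -> fault, evict 6, frames {7,1,3}
1 -> hit
7 -> hit
3 -> hit
7 -> hit
3 -> hit
1 -> hit
7 -> hit
6 -> fault, evict 3, frames {7,1,6}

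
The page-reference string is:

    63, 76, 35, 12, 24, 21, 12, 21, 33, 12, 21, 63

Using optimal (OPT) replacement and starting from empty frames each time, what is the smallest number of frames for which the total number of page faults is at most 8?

f=1: 12 faults
f=2: 9 faults
f=3: 8 faults
f=4: 7 faults
f=5: 7 faults
f=6: 7 faults
f=7: 7 faults
Smallest f with faults ≤ 8 is 3.

3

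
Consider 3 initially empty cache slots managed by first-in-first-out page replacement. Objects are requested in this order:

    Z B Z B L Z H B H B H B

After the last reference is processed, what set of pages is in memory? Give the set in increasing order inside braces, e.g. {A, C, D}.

{B, H, L}

Z: fault, frames {Z}
B: fault, frames {Z,B}
Z: hit
B: hit
L: fault, frames {Z,B,L}
Z: hit
H: fault, evict Z, frames {B,L,H}
B: hit
H: hit
B: hit
H: hit
B: hit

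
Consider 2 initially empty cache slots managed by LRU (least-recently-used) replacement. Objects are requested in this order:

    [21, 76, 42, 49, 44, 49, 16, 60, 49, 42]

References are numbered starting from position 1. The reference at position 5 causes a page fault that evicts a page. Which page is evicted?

pos 1: 21 → miss, frames {21}
pos 2: 76 → miss, frames {21,76}
pos 3: 42 → miss, evict 21, frames {76,42}
pos 4: 49 → miss, evict 76, frames {42,49}
pos 5: 44 → miss, evict 42, frames {49,44}
At position 5, page 42 is evicted.

42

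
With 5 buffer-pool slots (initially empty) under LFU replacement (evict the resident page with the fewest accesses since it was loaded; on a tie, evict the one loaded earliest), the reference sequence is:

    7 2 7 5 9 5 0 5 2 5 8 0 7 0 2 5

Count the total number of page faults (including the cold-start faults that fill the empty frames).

7 -> miss, frames (7)
2 -> miss, frames (7 2)
7 -> hit
5 -> miss, frames (7 2 5)
9 -> miss, frames (7 2 5 9)
5 -> hit
0 -> miss, frames (7 2 5 9 0)
5 -> hit
2 -> hit
5 -> hit
8 -> miss, evict 9, frames (7 2 5 0 8)
0 -> hit
7 -> hit
0 -> hit
2 -> hit
5 -> hit
Page faults: 6.

6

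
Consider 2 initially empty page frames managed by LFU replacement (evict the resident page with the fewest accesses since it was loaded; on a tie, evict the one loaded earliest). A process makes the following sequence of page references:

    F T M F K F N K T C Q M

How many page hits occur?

F -> miss, frames (F)
T -> miss, frames (F T)
M -> miss, evict F, frames (T M)
F -> miss, evict T, frames (M F)
K -> miss, evict M, frames (F K)
F -> hit
N -> miss, evict K, frames (F N)
K -> miss, evict N, frames (F K)
T -> miss, evict K, frames (F T)
C -> miss, evict T, frames (F C)
Q -> miss, evict C, frames (F Q)
M -> miss, evict Q, frames (F M)
Hits: 1.

1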